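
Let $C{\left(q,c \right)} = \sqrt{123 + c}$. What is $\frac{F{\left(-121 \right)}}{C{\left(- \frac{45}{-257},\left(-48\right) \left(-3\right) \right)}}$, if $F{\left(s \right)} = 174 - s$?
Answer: $\frac{295 \sqrt{267}}{267} \approx 18.054$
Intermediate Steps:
$\frac{F{\left(-121 \right)}}{C{\left(- \frac{45}{-257},\left(-48\right) \left(-3\right) \right)}} = \frac{174 - -121}{\sqrt{123 - -144}} = \frac{174 + 121}{\sqrt{123 + 144}} = \frac{295}{\sqrt{267}} = 295 \frac{\sqrt{267}}{267} = \frac{295 \sqrt{267}}{267}$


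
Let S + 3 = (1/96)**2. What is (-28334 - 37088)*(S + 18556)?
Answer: -5593072311239/4608 ≈ -1.2138e+9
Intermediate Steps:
S = -27647/9216 (S = -3 + (1/96)**2 = -3 + 1/9216 = -27647/9216 ≈ -2.9999)
(-28334 - 37088)*(S + 18556) = (-28334 - 37088)*(-27647/9216 + 18556) = -65422*170984449/9216 = -5593072311239/4608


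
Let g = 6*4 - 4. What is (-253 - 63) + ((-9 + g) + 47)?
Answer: -258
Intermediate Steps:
g = 20 (g = 24 - 4 = 20)
(-253 - 63) + ((-9 + g) + 47) = (-253 - 63) + ((-9 + 20) + 47) = -316 + (11 + 47) = -316 + 58 = -258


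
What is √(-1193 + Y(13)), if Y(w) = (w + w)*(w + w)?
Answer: I*√517 ≈ 22.738*I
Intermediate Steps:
Y(w) = 4*w² (Y(w) = (2*w)*(2*w) = 4*w²)
√(-1193 + Y(13)) = √(-1193 + 4*13²) = √(-1193 + 4*169) = √(-1193 + 676) = √(-517) = I*√517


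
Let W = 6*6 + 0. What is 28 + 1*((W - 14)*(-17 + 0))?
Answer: -346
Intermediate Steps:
W = 36 (W = 36 + 0 = 36)
28 + 1*((W - 14)*(-17 + 0)) = 28 + 1*((36 - 14)*(-17 + 0)) = 28 + 1*(22*(-17)) = 28 + 1*(-374) = 28 - 374 = -346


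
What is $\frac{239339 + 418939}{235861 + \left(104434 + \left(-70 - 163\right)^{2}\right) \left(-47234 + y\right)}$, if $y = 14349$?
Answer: $- \frac{109713}{869894999} \approx -0.00012612$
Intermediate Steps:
$\frac{239339 + 418939}{235861 + \left(104434 + \left(-70 - 163\right)^{2}\right) \left(-47234 + y\right)} = \frac{239339 + 418939}{235861 + \left(104434 + \left(-70 - 163\right)^{2}\right) \left(-47234 + 14349\right)} = \frac{658278}{235861 + \left(104434 + \left(-233\right)^{2}\right) \left(-32885\right)} = \frac{658278}{235861 + \left(104434 + 54289\right) \left(-32885\right)} = \frac{658278}{235861 + 158723 \left(-32885\right)} = \frac{658278}{235861 - 5219605855} = \frac{658278}{-5219369994} = 658278 \left(- \frac{1}{5219369994}\right) = - \frac{109713}{869894999}$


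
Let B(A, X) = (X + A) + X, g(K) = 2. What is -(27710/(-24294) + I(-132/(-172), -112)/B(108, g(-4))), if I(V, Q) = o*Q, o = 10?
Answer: 135325/12147 ≈ 11.141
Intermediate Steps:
B(A, X) = A + 2*X (B(A, X) = (A + X) + X = A + 2*X)
I(V, Q) = 10*Q
-(27710/(-24294) + I(-132/(-172), -112)/B(108, g(-4))) = -(27710/(-24294) + (10*(-112))/(108 + 2*2)) = -(27710*(-1/24294) - 1120/(108 + 4)) = -(-13855/12147 - 1120/112) = -(-13855/12147 - 1120*1/112) = -(-13855/12147 - 10) = -1*(-135325/12147) = 135325/12147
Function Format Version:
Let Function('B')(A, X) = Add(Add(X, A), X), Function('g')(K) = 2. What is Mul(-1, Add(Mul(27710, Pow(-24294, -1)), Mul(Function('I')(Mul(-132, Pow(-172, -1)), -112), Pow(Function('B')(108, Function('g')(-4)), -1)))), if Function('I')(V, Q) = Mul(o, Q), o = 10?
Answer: Rational(135325, 12147) ≈ 11.141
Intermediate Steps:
Function('B')(A, X) = Add(A, Mul(2, X)) (Function('B')(A, X) = Add(Add(A, X), X) = Add(A, Mul(2, X)))
Function('I')(V, Q) = Mul(10, Q)
Mul(-1, Add(Mul(27710, Pow(-24294, -1)), Mul(Function('I')(Mul(-132, Pow(-172, -1)), -112), Pow(Function('B')(108, Function('g')(-4)), -1)))) = Mul(-1, Add(Mul(27710, Pow(-24294, -1)), Mul(Mul(10, -112), Pow(Add(108, Mul(2, 2)), -1)))) = Mul(-1, Add(Mul(27710, Rational(-1, 24294)), Mul(-1120, Pow(Add(108, 4), -1)))) = Mul(-1, Add(Rational(-13855, 12147), Mul(-1120, Pow(112, -1)))) = Mul(-1, Add(Rational(-13855, 12147), Mul(-1120, Rational(1, 112)))) = Mul(-1, Add(Rational(-13855, 12147), -10)) = Mul(-1, Rational(-135325, 12147)) = Rational(135325, 12147)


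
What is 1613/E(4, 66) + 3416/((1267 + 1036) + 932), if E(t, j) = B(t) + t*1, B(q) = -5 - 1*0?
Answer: -5214639/3235 ≈ -1611.9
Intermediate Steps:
B(q) = -5 (B(q) = -5 + 0 = -5)
E(t, j) = -5 + t (E(t, j) = -5 + t*1 = -5 + t)
1613/E(4, 66) + 3416/((1267 + 1036) + 932) = 1613/(-5 + 4) + 3416/((1267 + 1036) + 932) = 1613/(-1) + 3416/(2303 + 932) = 1613*(-1) + 3416/3235 = -1613 + 3416*(1/3235) = -1613 + 3416/3235 = -5214639/3235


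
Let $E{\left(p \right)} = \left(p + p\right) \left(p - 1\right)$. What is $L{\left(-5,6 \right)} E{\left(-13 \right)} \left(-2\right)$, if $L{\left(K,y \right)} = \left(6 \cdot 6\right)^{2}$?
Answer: $-943488$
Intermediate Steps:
$L{\left(K,y \right)} = 1296$ ($L{\left(K,y \right)} = 36^{2} = 1296$)
$E{\left(p \right)} = 2 p \left(-1 + p\right)$
$L{\left(-5,6 \right)} E{\left(-13 \right)} \left(-2\right) = 1296 \cdot 2 \left(-13\right) \left(-1 - 13\right) \left(-2\right) = 1296 \cdot 2 \left(-13\right) \left(-14\right) \left(-2\right) = 1296 \cdot 364 \left(-2\right) = 1296 \left(-728\right) = -943488$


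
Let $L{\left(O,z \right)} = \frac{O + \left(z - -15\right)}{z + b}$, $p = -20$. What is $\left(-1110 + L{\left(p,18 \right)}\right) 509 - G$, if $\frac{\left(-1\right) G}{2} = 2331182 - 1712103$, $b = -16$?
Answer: $\frac{1352953}{2} \approx 6.7648 \cdot 10^{5}$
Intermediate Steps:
$L{\left(O,z \right)} = \frac{15 + O + z}{-16 + z}$ ($L{\left(O,z \right)} = \frac{O + \left(z - -15\right)}{z - 16} = \frac{O + \left(z + 15\right)}{-16 + z} = \frac{O + \left(15 + z\right)}{-16 + z} = \frac{15 + O + z}{-16 + z}$)
$G = -1238158$ ($G = - 2 \left(2331182 - 1712103\right) = \left(-2\right) 619079 = -1238158$)
$\left(-1110 + L{\left(p,18 \right)}\right) 509 - G = \left(-1110 + \frac{15 - 20 + 18}{-16 + 18}\right) 509 - -1238158 = \left(-1110 + \frac{1}{2} \cdot 13\right) 509 + 1238158 = \left(-1110 + \frac{13}{2}\right) 509 + 1238158 = \left(- \frac{2207}{2}\right) 509 + 1238158 = - \frac{1123363}{2} + 1238158 = \frac{1352953}{2}$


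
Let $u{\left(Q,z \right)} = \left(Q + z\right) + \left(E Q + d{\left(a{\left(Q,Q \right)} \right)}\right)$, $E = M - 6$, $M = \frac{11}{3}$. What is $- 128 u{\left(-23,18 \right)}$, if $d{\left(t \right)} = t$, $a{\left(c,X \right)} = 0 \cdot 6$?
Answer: $- \frac{18688}{3} \approx -6229.3$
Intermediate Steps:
$M = \frac{11}{3}$ ($M = 11 \cdot \frac{1}{3} = \frac{11}{3} \approx 3.6667$)
$a{\left(c,X \right)} = 0$
$E = - \frac{7}{3}$ ($E = \frac{11}{3} - 6 = - \frac{7}{3} \approx -2.3333$)
$u{\left(Q,z \right)} = z - \frac{4 Q}{3}$ ($u{\left(Q,z \right)} = \left(Q + z\right) + \left(- \frac{7 Q}{3} + 0\right) = \left(Q + z\right) - \frac{7 Q}{3} = z - \frac{4 Q}{3}$)
$- 128 u{\left(-23,18 \right)} = - 128 \left(18 - - \frac{92}{3}\right) = - 128 \left(18 + \frac{92}{3}\right) = \left(-128\right) \frac{146}{3} = - \frac{18688}{3}$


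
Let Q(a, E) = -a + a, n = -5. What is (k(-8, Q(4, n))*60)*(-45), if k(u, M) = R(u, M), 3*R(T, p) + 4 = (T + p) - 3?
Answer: 13500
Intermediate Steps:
Q(a, E) = 0
R(T, p) = -7/3 + T/3 + p/3 (R(T, p) = -4/3 + ((T + p) - 3)/3 = -4/3 + (-3 + T + p)/3 = -4/3 + (-1 + T/3 + p/3) = -7/3 + T/3 + p/3)
k(u, M) = -7/3 + M/3 + u/3 (k(u, M) = -7/3 + u/3 + M/3 = -7/3 + M/3 + u/3)
(k(-8, Q(4, n))*60)*(-45) = ((-7/3 + (⅓)*0 + (⅓)*(-8))*60)*(-45) = ((-7/3 + 0 - 8/3)*60)*(-45) = -5*60*(-45) = -300*(-45) = 13500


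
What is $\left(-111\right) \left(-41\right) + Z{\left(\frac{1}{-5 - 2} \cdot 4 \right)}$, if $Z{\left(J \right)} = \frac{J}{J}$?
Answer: $4552$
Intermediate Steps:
$Z{\left(J \right)} = 1$
$\left(-111\right) \left(-41\right) + Z{\left(\frac{1}{-5 - 2} \cdot 4 \right)} = \left(-111\right) \left(-41\right) + 1 = 4551 + 1 = 4552$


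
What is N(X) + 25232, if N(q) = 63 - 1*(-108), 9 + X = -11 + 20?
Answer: 25403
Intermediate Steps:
X = 0 (X = -9 + (-11 + 20) = -9 + 9 = 0)
N(q) = 171 (N(q) = 63 + 108 = 171)
N(X) + 25232 = 171 + 25232 = 25403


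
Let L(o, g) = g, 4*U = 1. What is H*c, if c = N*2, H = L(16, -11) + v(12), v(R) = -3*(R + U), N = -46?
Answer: 4393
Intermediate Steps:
U = ¼ (U = (¼)*1 = ¼ ≈ 0.25000)
v(R) = -¾ - 3*R (v(R) = -3*(R + ¼) = -3*(¼ + R) = -¾ - 3*R)
H = -191/4 (H = -11 + (-¾ - 3*12) = -11 + (-¾ - 36) = -11 - 147/4 = -191/4 ≈ -47.750)
c = -92 (c = -46*2 = -92)
H*c = -191/4*(-92) = 4393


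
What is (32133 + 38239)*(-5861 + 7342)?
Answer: 104220932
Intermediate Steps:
(32133 + 38239)*(-5861 + 7342) = 70372*1481 = 104220932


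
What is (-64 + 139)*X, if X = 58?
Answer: 4350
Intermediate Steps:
(-64 + 139)*X = (-64 + 139)*58 = 75*58 = 4350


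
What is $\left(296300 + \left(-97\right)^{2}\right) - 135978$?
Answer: $169731$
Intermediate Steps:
$\left(296300 + \left(-97\right)^{2}\right) - 135978 = \left(296300 + 9409\right) - 135978 = 305709 - 135978 = 169731$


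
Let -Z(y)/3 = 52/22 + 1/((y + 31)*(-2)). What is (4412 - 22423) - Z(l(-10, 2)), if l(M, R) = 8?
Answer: -5149129/286 ≈ -18004.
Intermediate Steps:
Z(y) = -78/11 + 3/(2*(31 + y)) (Z(y) = -3*(52/22 + 1/((y + 31)*(-2))) = -3*(52*(1/22) - ½/(31 + y)) = -3*(26/11 - 1/(2*(31 + y))) = -78/11 + 3/(2*(31 + y)))
(4412 - 22423) - Z(l(-10, 2)) = (4412 - 22423) - 3*(-1601 - 52*8)/(22*(31 + 8)) = -18011 - 3*(-1601 - 416)/(22*39) = -18011 - 3*(-2017)/(22*39) = -18011 - 1*(-2017/286) = -18011 + 2017/286 = -5149129/286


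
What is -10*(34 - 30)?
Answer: -40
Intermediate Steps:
-10*(34 - 30) = -10*4 = -40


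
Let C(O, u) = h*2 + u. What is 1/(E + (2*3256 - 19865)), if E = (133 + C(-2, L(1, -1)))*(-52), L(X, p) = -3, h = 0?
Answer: -1/20113 ≈ -4.9719e-5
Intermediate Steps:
C(O, u) = u (C(O, u) = 0*2 + u = 0 + u = u)
E = -6760 (E = (133 - 3)*(-52) = 130*(-52) = -6760)
1/(E + (2*3256 - 19865)) = 1/(-6760 + (2*3256 - 19865)) = 1/(-6760 + (6512 - 19865)) = 1/(-6760 - 13353) = 1/(-20113) = -1/20113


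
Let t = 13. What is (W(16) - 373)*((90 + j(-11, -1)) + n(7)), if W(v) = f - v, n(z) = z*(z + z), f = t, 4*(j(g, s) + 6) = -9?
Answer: -67586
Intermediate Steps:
j(g, s) = -33/4 (j(g, s) = -6 + (¼)*(-9) = -6 - 9/4 = -33/4)
f = 13
n(z) = 2*z² (n(z) = z*(2*z) = 2*z²)
W(v) = 13 - v
(W(16) - 373)*((90 + j(-11, -1)) + n(7)) = ((13 - 1*16) - 373)*((90 - 33/4) + 2*7²) = ((13 - 16) - 373)*(327/4 + 2*49) = (-3 - 373)*(327/4 + 98) = -376*719/4 = -67586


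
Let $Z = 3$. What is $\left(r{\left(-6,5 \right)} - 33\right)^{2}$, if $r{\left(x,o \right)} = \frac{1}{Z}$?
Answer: $\frac{9604}{9} \approx 1067.1$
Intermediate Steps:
$r{\left(x,o \right)} = \frac{1}{3}$
$\left(r{\left(-6,5 \right)} - 33\right)^{2} = \left(\frac{1}{3} - 33\right)^{2} = \left(- \frac{98}{3}\right)^{2} = \frac{9604}{9}$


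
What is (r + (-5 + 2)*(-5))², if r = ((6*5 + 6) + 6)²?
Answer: 3164841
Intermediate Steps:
r = 1764 (r = ((30 + 6) + 6)² = (36 + 6)² = 42² = 1764)
(r + (-5 + 2)*(-5))² = (1764 + (-5 + 2)*(-5))² = (1764 - 3*(-5))² = (1764 + 15)² = 1779² = 3164841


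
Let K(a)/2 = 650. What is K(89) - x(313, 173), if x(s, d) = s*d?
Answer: -52849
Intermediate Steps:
x(s, d) = d*s
K(a) = 1300 (K(a) = 2*650 = 1300)
K(89) - x(313, 173) = 1300 - 173*313 = 1300 - 1*54149 = 1300 - 54149 = -52849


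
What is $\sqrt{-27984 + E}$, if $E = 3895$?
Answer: $i \sqrt{24089} \approx 155.21 i$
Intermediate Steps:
$\sqrt{-27984 + E} = \sqrt{-27984 + 3895} = \sqrt{-24089} = i \sqrt{24089}$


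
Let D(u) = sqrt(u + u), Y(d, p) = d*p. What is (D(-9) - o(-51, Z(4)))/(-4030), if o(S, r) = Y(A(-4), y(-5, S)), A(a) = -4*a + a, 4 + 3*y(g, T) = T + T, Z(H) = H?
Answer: -212/2015 - 3*I*sqrt(2)/4030 ≈ -0.10521 - 0.0010528*I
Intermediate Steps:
y(g, T) = -4/3 + 2*T/3 (y(g, T) = -4/3 + (T + T)/3 = -4/3 + (2*T)/3 = -4/3 + 2*T/3)
A(a) = -3*a
o(S, r) = -16 + 8*S (o(S, r) = (-3*(-4))*(-4/3 + 2*S/3) = 12*(-4/3 + 2*S/3) = -16 + 8*S)
D(u) = sqrt(2)*sqrt(u) (D(u) = sqrt(2*u) = sqrt(2)*sqrt(u))
(D(-9) - o(-51, Z(4)))/(-4030) = (sqrt(2)*sqrt(-9) - (-16 + 8*(-51)))/(-4030) = (sqrt(2)*(3*I) - (-16 - 408))*(-1/4030) = (3*I*sqrt(2) - 1*(-424))*(-1/4030) = (3*I*sqrt(2) + 424)*(-1/4030) = (424 + 3*I*sqrt(2))*(-1/4030) = -212/2015 - 3*I*sqrt(2)/4030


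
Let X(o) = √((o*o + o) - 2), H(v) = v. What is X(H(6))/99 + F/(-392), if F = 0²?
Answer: 2*√10/99 ≈ 0.063884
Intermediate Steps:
F = 0
X(o) = √(-2 + o + o²) (X(o) = √((o² + o) - 2) = √((o + o²) - 2) = √(-2 + o + o²))
X(H(6))/99 + F/(-392) = √(-2 + 6 + 6²)/99 + 0/(-392) = √(-2 + 6 + 36)*(1/99) + 0*(-1/392) = √40*(1/99) + 0 = (2*√10)*(1/99) + 0 = 2*√10/99 + 0 = 2*√10/99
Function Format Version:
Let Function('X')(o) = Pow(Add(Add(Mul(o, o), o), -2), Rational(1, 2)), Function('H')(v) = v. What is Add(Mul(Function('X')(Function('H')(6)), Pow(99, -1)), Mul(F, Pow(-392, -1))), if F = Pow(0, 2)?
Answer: Mul(Rational(2, 99), Pow(10, Rational(1, 2))) ≈ 0.063884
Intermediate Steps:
F = 0
Function('X')(o) = Pow(Add(-2, o, Pow(o, 2)), Rational(1, 2)) (Function('X')(o) = Pow(Add(Add(Pow(o, 2), o), -2), Rational(1, 2)) = Pow(Add(Add(o, Pow(o, 2)), -2), Rational(1, 2)) = Pow(Add(-2, o, Pow(o, 2)), Rational(1, 2)))
Add(Mul(Function('X')(Function('H')(6)), Pow(99, -1)), Mul(F, Pow(-392, -1))) = Add(Mul(Pow(Add(-2, 6, Pow(6, 2)), Rational(1, 2)), Pow(99, -1)), Mul(0, Pow(-392, -1))) = Add(Mul(Pow(Add(-2, 6, 36), Rational(1, 2)), Rational(1, 99)), Mul(0, Rational(-1, 392))) = Add(Mul(Pow(40, Rational(1, 2)), Rational(1, 99)), 0) = Add(Mul(Mul(2, Pow(10, Rational(1, 2))), Rational(1, 99)), 0) = Add(Mul(Rational(2, 99), Pow(10, Rational(1, 2))), 0) = Mul(Rational(2, 99), Pow(10, Rational(1, 2)))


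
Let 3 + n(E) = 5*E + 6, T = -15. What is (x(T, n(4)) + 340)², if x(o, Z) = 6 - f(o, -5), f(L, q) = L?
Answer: 130321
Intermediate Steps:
n(E) = 3 + 5*E (n(E) = -3 + (5*E + 6) = -3 + (6 + 5*E) = 3 + 5*E)
x(o, Z) = 6 - o
(x(T, n(4)) + 340)² = ((6 - 1*(-15)) + 340)² = ((6 + 15) + 340)² = (21 + 340)² = 361² = 130321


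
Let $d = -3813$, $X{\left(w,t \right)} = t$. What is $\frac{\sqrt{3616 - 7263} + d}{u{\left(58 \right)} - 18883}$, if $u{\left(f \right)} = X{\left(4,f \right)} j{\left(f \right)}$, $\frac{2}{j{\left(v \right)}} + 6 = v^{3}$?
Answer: $\frac{371969589}{1842093241} - \frac{97553 i \sqrt{3647}}{1842093241} \approx 0.20193 - 0.0031981 i$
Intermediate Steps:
$j{\left(v \right)} = \frac{2}{-6 + v^{3}}$
$u{\left(f \right)} = \frac{2 f}{-6 + f^{3}}$ ($u{\left(f \right)} = f \frac{2}{-6 + f^{3}} = \frac{2 f}{-6 + f^{3}}$)
$\frac{\sqrt{3616 - 7263} + d}{u{\left(58 \right)} - 18883} = \frac{\sqrt{3616 - 7263} - 3813}{2 \cdot 58 \frac{1}{-6 + 58^{3}} - 18883} = \frac{\sqrt{-3647} - 3813}{2 \cdot 58 \frac{1}{-6 + 195112} - 18883} = \frac{i \sqrt{3647} - 3813}{2 \cdot 58 \cdot \frac{1}{195106} - 18883} = \frac{-3813 + i \sqrt{3647}}{2 \cdot 58 \cdot \frac{1}{195106} - 18883} = \frac{-3813 + i \sqrt{3647}}{\frac{58}{97553} - 18883} = \frac{-3813 + i \sqrt{3647}}{- \frac{1842093241}{97553}} = \left(-3813 + i \sqrt{3647}\right) \left(- \frac{97553}{1842093241}\right) = \frac{371969589}{1842093241} - \frac{97553 i \sqrt{3647}}{1842093241}$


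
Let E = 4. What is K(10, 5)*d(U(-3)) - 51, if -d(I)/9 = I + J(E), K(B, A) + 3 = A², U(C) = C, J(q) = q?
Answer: -249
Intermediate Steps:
K(B, A) = -3 + A²
d(I) = -36 - 9*I (d(I) = -9*(I + 4) = -9*(4 + I) = -36 - 9*I)
K(10, 5)*d(U(-3)) - 51 = (-3 + 5²)*(-36 - 9*(-3)) - 51 = (-3 + 25)*(-36 + 27) - 51 = 22*(-9) - 51 = -198 - 51 = -249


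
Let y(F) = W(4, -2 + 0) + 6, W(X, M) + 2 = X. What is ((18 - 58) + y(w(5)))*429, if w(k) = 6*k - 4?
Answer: -13728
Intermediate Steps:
W(X, M) = -2 + X
w(k) = -4 + 6*k
y(F) = 8 (y(F) = (-2 + 4) + 6 = 2 + 6 = 8)
((18 - 58) + y(w(5)))*429 = ((18 - 58) + 8)*429 = (-40 + 8)*429 = -32*429 = -13728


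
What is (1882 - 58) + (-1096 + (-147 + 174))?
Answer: 755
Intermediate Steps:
(1882 - 58) + (-1096 + (-147 + 174)) = 1824 + (-1096 + 27) = 1824 - 1069 = 755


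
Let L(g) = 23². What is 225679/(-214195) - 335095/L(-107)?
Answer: -71895057716/113309155 ≈ -634.50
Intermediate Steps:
L(g) = 529
225679/(-214195) - 335095/L(-107) = 225679/(-214195) - 335095/529 = 225679*(-1/214195) - 335095*1/529 = -225679/214195 - 335095/529 = -71895057716/113309155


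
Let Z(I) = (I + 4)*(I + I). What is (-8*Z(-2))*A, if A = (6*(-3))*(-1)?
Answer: 1152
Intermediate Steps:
A = 18 (A = -18*(-1) = 18)
Z(I) = 2*I*(4 + I) (Z(I) = (4 + I)*(2*I) = 2*I*(4 + I))
(-8*Z(-2))*A = -16*(-2)*(4 - 2)*18 = -16*(-2)*2*18 = -8*(-8)*18 = 64*18 = 1152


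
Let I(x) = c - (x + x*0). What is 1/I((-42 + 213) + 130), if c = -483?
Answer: -1/784 ≈ -0.0012755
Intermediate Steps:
I(x) = -483 - x (I(x) = -483 - (x + x*0) = -483 - (x + 0) = -483 - x)
1/I((-42 + 213) + 130) = 1/(-483 - ((-42 + 213) + 130)) = 1/(-483 - (171 + 130)) = 1/(-483 - 1*301) = 1/(-483 - 301) = 1/(-784) = -1/784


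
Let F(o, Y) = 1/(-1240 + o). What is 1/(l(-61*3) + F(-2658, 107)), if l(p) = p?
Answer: -3898/713335 ≈ -0.0054645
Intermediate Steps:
1/(l(-61*3) + F(-2658, 107)) = 1/(-61*3 + 1/(-1240 - 2658)) = 1/(-183 + 1/(-3898)) = 1/(-183 - 1/3898) = 1/(-713335/3898) = -3898/713335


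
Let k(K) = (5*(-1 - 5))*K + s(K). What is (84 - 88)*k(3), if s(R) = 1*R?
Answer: 348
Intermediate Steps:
s(R) = R
k(K) = -29*K (k(K) = (5*(-1 - 5))*K + K = (5*(-6))*K + K = -30*K + K = -29*K)
(84 - 88)*k(3) = (84 - 88)*(-29*3) = -4*(-87) = 348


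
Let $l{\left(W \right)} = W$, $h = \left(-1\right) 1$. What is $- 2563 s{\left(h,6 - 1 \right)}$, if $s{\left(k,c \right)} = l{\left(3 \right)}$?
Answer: $-7689$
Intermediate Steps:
$h = -1$
$s{\left(k,c \right)} = 3$
$- 2563 s{\left(h,6 - 1 \right)} = \left(-2563\right) 3 = -7689$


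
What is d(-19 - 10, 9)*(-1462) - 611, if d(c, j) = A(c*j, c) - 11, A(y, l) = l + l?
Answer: 100267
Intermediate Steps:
A(y, l) = 2*l
d(c, j) = -11 + 2*c (d(c, j) = 2*c - 11 = -11 + 2*c)
d(-19 - 10, 9)*(-1462) - 611 = (-11 + 2*(-19 - 10))*(-1462) - 611 = (-11 + 2*(-29))*(-1462) - 611 = (-11 - 58)*(-1462) - 611 = -69*(-1462) - 611 = 100878 - 611 = 100267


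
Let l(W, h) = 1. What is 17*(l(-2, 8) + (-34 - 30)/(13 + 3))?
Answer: -51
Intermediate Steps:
17*(l(-2, 8) + (-34 - 30)/(13 + 3)) = 17*(1 + (-34 - 30)/(13 + 3)) = 17*(1 - 64/16) = 17*(1 - 64*1/16) = 17*(1 - 4) = 17*(-3) = -51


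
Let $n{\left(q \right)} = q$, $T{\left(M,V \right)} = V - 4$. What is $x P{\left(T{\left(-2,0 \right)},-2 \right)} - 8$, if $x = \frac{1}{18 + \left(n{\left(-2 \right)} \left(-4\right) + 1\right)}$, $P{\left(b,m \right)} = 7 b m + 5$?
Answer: $- \frac{155}{27} \approx -5.7407$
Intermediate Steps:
$T{\left(M,V \right)} = -4 + V$
$P{\left(b,m \right)} = 5 + 7 b m$ ($P{\left(b,m \right)} = 7 b m + 5 = 5 + 7 b m$)
$x = \frac{1}{27}$ ($x = \frac{1}{18 + \left(\left(-2\right) \left(-4\right) + 1\right)} = \frac{1}{18 + \left(8 + 1\right)} = \frac{1}{18 + 9} = \frac{1}{27} \approx 0.037037$)
$x P{\left(T{\left(-2,0 \right)},-2 \right)} - 8 = \frac{5 + 7 \left(-4 + 0\right) \left(-2\right)}{27} - 8 = \frac{5 + 7 \left(-4\right) \left(-2\right)}{27} - 8 = \frac{5 + 56}{27} - 8 = \frac{1}{27} \cdot 61 - 8 = \frac{61}{27} - 8 = - \frac{155}{27}$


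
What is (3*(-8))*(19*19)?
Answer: -8664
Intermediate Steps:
(3*(-8))*(19*19) = -24*361 = -8664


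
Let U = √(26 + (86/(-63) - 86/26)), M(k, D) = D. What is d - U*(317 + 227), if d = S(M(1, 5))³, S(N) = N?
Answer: 125 - 544*√1589497/273 ≈ -2387.3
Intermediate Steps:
U = √1589497/273 (U = √(26 + (86*(-1/63) - 86*1/26)) = √(26 + (-86/63 - 43/13)) = √(26 - 3827/819) = √(17467/819) = √1589497/273 ≈ 4.6181)
d = 125 (d = 5³ = 125)
d - U*(317 + 227) = 125 - √1589497/273*(317 + 227) = 125 - √1589497/273*544 = 125 - 544*√1589497/273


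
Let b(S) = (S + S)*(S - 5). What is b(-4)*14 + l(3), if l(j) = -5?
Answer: 1003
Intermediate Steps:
b(S) = 2*S*(-5 + S) (b(S) = (2*S)*(-5 + S) = 2*S*(-5 + S))
b(-4)*14 + l(3) = (2*(-4)*(-5 - 4))*14 - 5 = (2*(-4)*(-9))*14 - 5 = 72*14 - 5 = 1008 - 5 = 1003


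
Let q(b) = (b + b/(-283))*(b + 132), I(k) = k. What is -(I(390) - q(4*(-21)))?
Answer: -1247394/283 ≈ -4407.8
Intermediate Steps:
q(b) = 282*b*(132 + b)/283 (q(b) = (b + b*(-1/283))*(132 + b) = (b - b/283)*(132 + b) = (282*b/283)*(132 + b) = 282*b*(132 + b)/283)
-(I(390) - q(4*(-21))) = -(390 - 282*4*(-21)*(132 + 4*(-21))/283) = -(390 - 282*(-84)*(132 - 84)/283) = -(390 - 282*(-84)*48/283) = -(390 - 1*(-1137024/283)) = -(390 + 1137024/283) = -1*1247394/283 = -1247394/283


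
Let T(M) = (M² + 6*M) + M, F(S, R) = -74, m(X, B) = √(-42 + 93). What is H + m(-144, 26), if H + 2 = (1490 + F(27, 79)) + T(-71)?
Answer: 5958 + √51 ≈ 5965.1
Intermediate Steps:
m(X, B) = √51
T(M) = M² + 7*M
H = 5958 (H = -2 + ((1490 - 74) - 71*(7 - 71)) = -2 + (1416 - 71*(-64)) = -2 + (1416 + 4544) = -2 + 5960 = 5958)
H + m(-144, 26) = 5958 + √51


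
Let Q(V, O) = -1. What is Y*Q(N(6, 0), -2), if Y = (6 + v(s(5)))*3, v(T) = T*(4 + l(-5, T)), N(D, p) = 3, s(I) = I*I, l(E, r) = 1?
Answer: -393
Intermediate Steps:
s(I) = I²
v(T) = 5*T (v(T) = T*(4 + 1) = T*5 = 5*T)
Y = 393 (Y = (6 + 5*5²)*3 = (6 + 5*25)*3 = (6 + 125)*3 = 131*3 = 393)
Y*Q(N(6, 0), -2) = 393*(-1) = -393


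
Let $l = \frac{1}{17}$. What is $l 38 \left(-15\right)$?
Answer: $- \frac{570}{17} \approx -33.529$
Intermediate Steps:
$l = \frac{1}{17} \approx 0.058824$
$l 38 \left(-15\right) = \frac{1}{17} \cdot 38 \left(-15\right) = \frac{38}{17} \left(-15\right) = - \frac{570}{17}$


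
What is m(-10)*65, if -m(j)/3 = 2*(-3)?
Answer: 1170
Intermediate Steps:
m(j) = 18 (m(j) = -6*(-3) = -3*(-6) = 18)
m(-10)*65 = 18*65 = 1170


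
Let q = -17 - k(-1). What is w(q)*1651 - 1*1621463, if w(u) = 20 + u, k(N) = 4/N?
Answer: -1609906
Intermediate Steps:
q = -13 (q = -17 - 4/(-1) = -17 - 4*(-1) = -17 - 1*(-4) = -17 + 4 = -13)
w(q)*1651 - 1*1621463 = (20 - 13)*1651 - 1*1621463 = 7*1651 - 1621463 = 11557 - 1621463 = -1609906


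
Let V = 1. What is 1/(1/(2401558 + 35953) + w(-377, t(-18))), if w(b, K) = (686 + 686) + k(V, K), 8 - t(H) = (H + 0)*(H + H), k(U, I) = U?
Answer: 2437511/3346702604 ≈ 0.00072833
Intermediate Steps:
t(H) = 8 - 2*H**2 (t(H) = 8 - (H + 0)*(H + H) = 8 - H*2*H = 8 - 2*H**2)
w(b, K) = 1373 (w(b, K) = (686 + 686) + 1 = 1372 + 1 = 1373)
1/(1/(2401558 + 35953) + w(-377, t(-18))) = 1/(1/(2401558 + 35953) + 1373) = 1/(1/2437511 + 1373) = 1/(3346702604/2437511) = 2437511/3346702604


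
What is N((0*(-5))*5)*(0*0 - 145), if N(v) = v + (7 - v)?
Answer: -1015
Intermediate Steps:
N(v) = 7
N((0*(-5))*5)*(0*0 - 145) = 7*(0*0 - 145) = 7*(0 - 145) = 7*(-145) = -1015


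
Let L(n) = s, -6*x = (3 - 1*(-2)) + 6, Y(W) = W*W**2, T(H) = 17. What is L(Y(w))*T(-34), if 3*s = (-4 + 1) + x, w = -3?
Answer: -493/18 ≈ -27.389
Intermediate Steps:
Y(W) = W**3
x = -11/6 (x = -((3 - 1*(-2)) + 6)/6 = -((3 + 2) + 6)/6 = -(5 + 6)/6 = -1/6*11 = -11/6 ≈ -1.8333)
s = -29/18 (s = ((-4 + 1) - 11/6)/3 = (-3 - 11/6)/3 = (1/3)*(-29/6) = -29/18 ≈ -1.6111)
L(n) = -29/18
L(Y(w))*T(-34) = -29/18*17 = -493/18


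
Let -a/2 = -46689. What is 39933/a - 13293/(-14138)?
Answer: 150487209/110014847 ≈ 1.3679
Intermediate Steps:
a = 93378 (a = -2*(-46689) = 93378)
39933/a - 13293/(-14138) = 39933/93378 - 13293/(-14138) = 39933*(1/93378) - 13293*(-1/14138) = 13311/31126 + 13293/14138 = 150487209/110014847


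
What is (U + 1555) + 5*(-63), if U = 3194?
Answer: 4434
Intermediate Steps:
(U + 1555) + 5*(-63) = (3194 + 1555) + 5*(-63) = 4749 - 315 = 4434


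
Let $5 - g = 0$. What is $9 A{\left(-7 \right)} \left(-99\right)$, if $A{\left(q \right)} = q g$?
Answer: $31185$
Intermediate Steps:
$g = 5$ ($g = 5 - 0 = 5 + 0 = 5$)
$A{\left(q \right)} = 5 q$ ($A{\left(q \right)} = q 5 = 5 q$)
$9 A{\left(-7 \right)} \left(-99\right) = 9 \cdot 5 \left(-7\right) \left(-99\right) = 9 \left(-35\right) \left(-99\right) = \left(-315\right) \left(-99\right) = 31185$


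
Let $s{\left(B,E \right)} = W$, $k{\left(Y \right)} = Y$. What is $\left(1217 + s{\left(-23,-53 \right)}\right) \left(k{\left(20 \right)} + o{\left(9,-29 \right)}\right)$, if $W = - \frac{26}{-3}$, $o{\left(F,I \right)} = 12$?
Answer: $\frac{117664}{3} \approx 39221.0$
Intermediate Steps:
$W = \frac{26}{3}$ ($W = \left(-26\right) \left(- \frac{1}{3}\right) = \frac{26}{3} \approx 8.6667$)
$s{\left(B,E \right)} = \frac{26}{3}$
$\left(1217 + s{\left(-23,-53 \right)}\right) \left(k{\left(20 \right)} + o{\left(9,-29 \right)}\right) = \left(1217 + \frac{26}{3}\right) \left(20 + 12\right) = \frac{3677}{3} \cdot 32 = \frac{117664}{3}$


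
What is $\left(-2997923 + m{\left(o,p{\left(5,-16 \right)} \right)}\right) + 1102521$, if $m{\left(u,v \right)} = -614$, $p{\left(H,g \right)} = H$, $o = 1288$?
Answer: $-1896016$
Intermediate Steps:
$\left(-2997923 + m{\left(o,p{\left(5,-16 \right)} \right)}\right) + 1102521 = \left(-2997923 - 614\right) + 1102521 = -2998537 + 1102521 = -1896016$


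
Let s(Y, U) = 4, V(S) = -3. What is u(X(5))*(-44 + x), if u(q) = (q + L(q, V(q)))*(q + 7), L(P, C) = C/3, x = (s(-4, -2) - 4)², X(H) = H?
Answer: -2112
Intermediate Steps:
x = 0 (x = (4 - 4)² = 0² = 0)
L(P, C) = C/3 (L(P, C) = C*(⅓) = C/3)
u(q) = (-1 + q)*(7 + q) (u(q) = (q + (⅓)*(-3))*(q + 7) = (q - 1)*(7 + q) = (-1 + q)*(7 + q))
u(X(5))*(-44 + x) = (-7 + 5² + 6*5)*(-44 + 0) = (-7 + 25 + 30)*(-44) = 48*(-44) = -2112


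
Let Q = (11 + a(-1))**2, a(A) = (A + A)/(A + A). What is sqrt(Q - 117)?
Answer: 3*sqrt(3) ≈ 5.1962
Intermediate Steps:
a(A) = 1 (a(A) = (2*A)/((2*A)) = (2*A)*(1/(2*A)) = 1)
Q = 144 (Q = (11 + 1)**2 = 12**2 = 144)
sqrt(Q - 117) = sqrt(144 - 117) = sqrt(27) = 3*sqrt(3)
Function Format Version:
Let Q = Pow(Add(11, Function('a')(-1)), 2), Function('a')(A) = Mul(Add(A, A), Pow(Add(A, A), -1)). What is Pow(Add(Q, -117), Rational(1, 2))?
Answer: Mul(3, Pow(3, Rational(1, 2))) ≈ 5.1962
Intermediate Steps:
Function('a')(A) = 1 (Function('a')(A) = Mul(Mul(2, A), Pow(Mul(2, A), -1)) = Mul(Mul(2, A), Mul(Rational(1, 2), Pow(A, -1))) = 1)
Q = 144 (Q = Pow(Add(11, 1), 2) = Pow(12, 2) = 144)
Pow(Add(Q, -117), Rational(1, 2)) = Pow(Add(144, -117), Rational(1, 2)) = Pow(27, Rational(1, 2)) = Mul(3, Pow(3, Rational(1, 2)))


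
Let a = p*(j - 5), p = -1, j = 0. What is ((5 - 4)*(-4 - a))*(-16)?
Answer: 144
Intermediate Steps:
a = 5 (a = -(0 - 5) = -1*(-5) = 5)
((5 - 4)*(-4 - a))*(-16) = ((5 - 4)*(-4 - 1*5))*(-16) = (1*(-4 - 5))*(-16) = (1*(-9))*(-16) = -9*(-16) = 144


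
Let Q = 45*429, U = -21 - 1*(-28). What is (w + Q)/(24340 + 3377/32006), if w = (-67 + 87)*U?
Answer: 622356670/779029417 ≈ 0.79889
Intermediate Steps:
U = 7 (U = -21 + 28 = 7)
Q = 19305
w = 140 (w = (-67 + 87)*7 = 20*7 = 140)
(w + Q)/(24340 + 3377/32006) = (140 + 19305)/(24340 + 3377/32006) = 19445/(24340 + 3377*(1/32006)) = 19445/(24340 + 3377/32006) = 19445/(779029417/32006) = 19445*(32006/779029417) = 622356670/779029417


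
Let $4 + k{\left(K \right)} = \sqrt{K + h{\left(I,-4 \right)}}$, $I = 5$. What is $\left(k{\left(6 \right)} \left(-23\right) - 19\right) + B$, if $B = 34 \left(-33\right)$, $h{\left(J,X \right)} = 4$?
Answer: $-1049 - 23 \sqrt{10} \approx -1121.7$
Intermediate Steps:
$k{\left(K \right)} = -4 + \sqrt{4 + K}$ ($k{\left(K \right)} = -4 + \sqrt{K + 4} = -4 + \sqrt{4 + K}$)
$B = -1122$
$\left(k{\left(6 \right)} \left(-23\right) - 19\right) + B = \left(\left(-4 + \sqrt{4 + 6}\right) \left(-23\right) - 19\right) - 1122 = \left(\left(-4 + \sqrt{10}\right) \left(-23\right) - 19\right) - 1122 = \left(\left(92 - 23 \sqrt{10}\right) - 19\right) - 1122 = \left(73 - 23 \sqrt{10}\right) - 1122 = -1049 - 23 \sqrt{10}$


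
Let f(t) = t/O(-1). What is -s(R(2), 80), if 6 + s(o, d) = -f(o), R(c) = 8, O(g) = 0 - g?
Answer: 14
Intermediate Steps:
O(g) = -g
f(t) = t (f(t) = t/((-1*(-1))) = t/1 = t*1 = t)
s(o, d) = -6 - o
-s(R(2), 80) = -(-6 - 1*8) = -(-6 - 8) = -1*(-14) = 14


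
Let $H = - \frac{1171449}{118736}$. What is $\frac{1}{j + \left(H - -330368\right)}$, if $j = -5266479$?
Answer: $- \frac{118736}{586095247145} \approx -2.0259 \cdot 10^{-7}$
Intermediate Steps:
$H = - \frac{1171449}{118736}$ ($H = \left(-1171449\right) \frac{1}{118736} = - \frac{1171449}{118736} \approx -9.866$)
$\frac{1}{j + \left(H - -330368\right)} = \frac{1}{-5266479 - - \frac{39225403399}{118736}} = \frac{1}{-5266479 + \left(- \frac{1171449}{118736} + 330368\right)} = \frac{1}{-5266479 + \frac{39225403399}{118736}} = \frac{1}{- \frac{586095247145}{118736}} = - \frac{118736}{586095247145}$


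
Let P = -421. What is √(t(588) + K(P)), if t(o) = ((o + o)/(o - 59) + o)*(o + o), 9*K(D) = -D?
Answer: √3304843861/69 ≈ 833.16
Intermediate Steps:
K(D) = -D/9 (K(D) = (-D)/9 = -D/9)
t(o) = 2*o*(o + 2*o/(-59 + o)) (t(o) = ((2*o)/(-59 + o) + o)*(2*o) = (2*o/(-59 + o) + o)*(2*o) = (o + 2*o/(-59 + o))*(2*o) = 2*o*(o + 2*o/(-59 + o)))
√(t(588) + K(P)) = √(2*588²*(-57 + 588)/(-59 + 588) - ⅑*(-421)) = √(2*345744*531/529 + 421/9) = √(2*345744*(1/529)*531 + 421/9) = √(367180128/529 + 421/9) = √(3304843861/4761) = √3304843861/69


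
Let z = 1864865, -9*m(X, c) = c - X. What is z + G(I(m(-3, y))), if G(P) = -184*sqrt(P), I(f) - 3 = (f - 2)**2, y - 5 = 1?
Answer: 1864865 - 368*sqrt(3) ≈ 1.8642e+6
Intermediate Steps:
y = 6 (y = 5 + 1 = 6)
m(X, c) = -c/9 + X/9 (m(X, c) = -(c - X)/9 = -c/9 + X/9)
I(f) = 3 + (-2 + f)**2 (I(f) = 3 + (f - 2)**2 = 3 + (-2 + f)**2)
z + G(I(m(-3, y))) = 1864865 - 184*sqrt(3 + (-2 + (-1/9*6 + (1/9)*(-3)))**2) = 1864865 - 184*sqrt(3 + (-2 + (-2/3 - 1/3))**2) = 1864865 - 184*sqrt(3 + (-2 - 1)**2) = 1864865 - 184*sqrt(3 + (-3)**2) = 1864865 - 184*sqrt(3 + 9) = 1864865 - 368*sqrt(3)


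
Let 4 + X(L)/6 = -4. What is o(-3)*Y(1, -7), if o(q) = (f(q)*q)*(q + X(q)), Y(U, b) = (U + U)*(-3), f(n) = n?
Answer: 2754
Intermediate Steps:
X(L) = -48 (X(L) = -24 + 6*(-4) = -24 - 24 = -48)
Y(U, b) = -6*U (Y(U, b) = (2*U)*(-3) = -6*U)
o(q) = q²*(-48 + q) (o(q) = (q*q)*(q - 48) = q²*(-48 + q))
o(-3)*Y(1, -7) = ((-3)²*(-48 - 3))*(-6*1) = (9*(-51))*(-6) = -459*(-6) = 2754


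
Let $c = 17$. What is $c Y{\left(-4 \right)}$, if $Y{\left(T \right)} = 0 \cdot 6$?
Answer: $0$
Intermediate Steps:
$Y{\left(T \right)} = 0$
$c Y{\left(-4 \right)} = 17 \cdot 0 = 0$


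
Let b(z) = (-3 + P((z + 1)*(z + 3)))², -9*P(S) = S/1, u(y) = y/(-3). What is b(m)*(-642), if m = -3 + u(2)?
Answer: -14355334/2187 ≈ -6563.9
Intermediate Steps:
u(y) = -y/3 (u(y) = y*(-⅓) = -y/3)
P(S) = -S/9 (P(S) = -S/(9*1) = -S/9)
m = -11/3 (m = -3 - ⅓*2 = -3 - ⅔ = -11/3 ≈ -3.6667)
b(z) = (-3 - (1 + z)*(3 + z)/9)² (b(z) = (-3 - (z + 1)*(z + 3)/9)² = (-3 - (1 + z)*(3 + z)/9)²)
b(m)*(-642) = ((30 + (-11/3)² + 4*(-11/3))²/81)*(-642) = ((30 + 121/9 - 44/3)²/81)*(-642) = ((259/9)²/81)*(-642) = ((1/81)*(67081/81))*(-642) = (67081/6561)*(-642) = -14355334/2187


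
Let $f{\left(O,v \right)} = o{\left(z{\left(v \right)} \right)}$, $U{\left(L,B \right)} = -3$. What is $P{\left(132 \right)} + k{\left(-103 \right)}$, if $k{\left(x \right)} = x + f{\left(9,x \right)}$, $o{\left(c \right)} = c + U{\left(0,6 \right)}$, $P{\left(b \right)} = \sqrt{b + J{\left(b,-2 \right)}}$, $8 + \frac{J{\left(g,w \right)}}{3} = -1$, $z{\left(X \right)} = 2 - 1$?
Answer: $-105 + \sqrt{105} \approx -94.753$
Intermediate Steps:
$z{\left(X \right)} = 1$
$J{\left(g,w \right)} = -27$ ($J{\left(g,w \right)} = -24 + 3 \left(-1\right) = -24 - 3 = -27$)
$P{\left(b \right)} = \sqrt{-27 + b}$ ($P{\left(b \right)} = \sqrt{b - 27} = \sqrt{-27 + b}$)
$o{\left(c \right)} = -3 + c$ ($o{\left(c \right)} = c - 3 = -3 + c$)
$f{\left(O,v \right)} = -2$ ($f{\left(O,v \right)} = -3 + 1 = -2$)
$k{\left(x \right)} = -2 + x$ ($k{\left(x \right)} = x - 2 = -2 + x$)
$P{\left(132 \right)} + k{\left(-103 \right)} = \sqrt{-27 + 132} - 105 = \sqrt{105} - 105 = -105 + \sqrt{105}$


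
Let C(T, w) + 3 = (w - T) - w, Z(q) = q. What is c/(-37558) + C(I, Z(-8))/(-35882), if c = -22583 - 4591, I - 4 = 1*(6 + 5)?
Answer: 243933378/336914039 ≈ 0.72402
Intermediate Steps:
I = 15 (I = 4 + 1*(6 + 5) = 4 + 1*11 = 4 + 11 = 15)
C(T, w) = -3 - T (C(T, w) = -3 + ((w - T) - w) = -3 - T)
c = -27174
c/(-37558) + C(I, Z(-8))/(-35882) = -27174/(-37558) + (-3 - 1*15)/(-35882) = -27174*(-1/37558) + (-3 - 15)*(-1/35882) = 13587/18779 - 18*(-1/35882) = 13587/18779 + 9/17941 = 243933378/336914039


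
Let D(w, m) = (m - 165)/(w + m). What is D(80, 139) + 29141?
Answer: 6381853/219 ≈ 29141.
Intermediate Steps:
D(w, m) = (-165 + m)/(m + w)
D(80, 139) + 29141 = (-165 + 139)/(139 + 80) + 29141 = -26/219 + 29141 = 6381853/219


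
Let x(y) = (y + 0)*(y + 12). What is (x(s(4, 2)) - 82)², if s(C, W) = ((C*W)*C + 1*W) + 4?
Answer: 3305124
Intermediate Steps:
s(C, W) = 4 + W + W*C² (s(C, W) = (W*C² + W) + 4 = (W + W*C²) + 4 = 4 + W + W*C²)
x(y) = y*(12 + y)
(x(s(4, 2)) - 82)² = ((4 + 2 + 2*4²)*(12 + (4 + 2 + 2*4²)) - 82)² = ((4 + 2 + 2*16)*(12 + (4 + 2 + 2*16)) - 82)² = ((4 + 2 + 32)*(12 + (4 + 2 + 32)) - 82)² = (38*(12 + 38) - 82)² = (38*50 - 82)² = (1900 - 82)² = 1818² = 3305124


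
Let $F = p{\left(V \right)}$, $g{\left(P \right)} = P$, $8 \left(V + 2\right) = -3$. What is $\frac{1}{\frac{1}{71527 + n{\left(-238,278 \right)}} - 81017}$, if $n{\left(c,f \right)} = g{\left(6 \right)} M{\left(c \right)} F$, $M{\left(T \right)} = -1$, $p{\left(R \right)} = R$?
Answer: $- \frac{286165}{23184229801} \approx -1.2343 \cdot 10^{-5}$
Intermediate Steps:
$V = - \frac{19}{8}$ ($V = -2 + \frac{1}{8} \left(-3\right) = -2 - \frac{3}{8} = - \frac{19}{8} \approx -2.375$)
$F = - \frac{19}{8} \approx -2.375$
$n{\left(c,f \right)} = \frac{57}{4}$ ($n{\left(c,f \right)} = 6 \left(-1\right) \left(- \frac{19}{8}\right) = \left(-6\right) \left(- \frac{19}{8}\right) = \frac{57}{4}$)
$\frac{1}{\frac{1}{71527 + n{\left(-238,278 \right)}} - 81017} = \frac{1}{\frac{1}{71527 + \frac{57}{4}} - 81017} = \frac{1}{\frac{1}{\frac{286165}{4}} - 81017} = \frac{1}{\frac{4}{286165} - 81017} = \frac{1}{- \frac{23184229801}{286165}} = - \frac{286165}{23184229801}$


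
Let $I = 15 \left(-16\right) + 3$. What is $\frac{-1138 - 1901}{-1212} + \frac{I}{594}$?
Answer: $\frac{84329}{39996} \approx 2.1084$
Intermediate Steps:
$I = -237$ ($I = -240 + 3 = -237$)
$\frac{-1138 - 1901}{-1212} + \frac{I}{594} = \frac{-1138 - 1901}{-1212} - \frac{237}{594} = \left(-3039\right) \left(- \frac{1}{1212}\right) - \frac{79}{198} = \frac{1013}{404} - \frac{79}{198} = \frac{84329}{39996}$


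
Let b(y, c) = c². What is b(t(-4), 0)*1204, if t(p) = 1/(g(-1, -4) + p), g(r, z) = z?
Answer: 0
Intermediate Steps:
t(p) = 1/(-4 + p)
b(t(-4), 0)*1204 = 0²*1204 = 0*1204 = 0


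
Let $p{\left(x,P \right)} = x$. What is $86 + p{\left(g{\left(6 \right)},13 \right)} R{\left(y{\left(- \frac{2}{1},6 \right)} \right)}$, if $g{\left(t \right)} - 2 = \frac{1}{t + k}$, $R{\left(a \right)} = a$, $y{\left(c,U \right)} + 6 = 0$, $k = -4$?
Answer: $71$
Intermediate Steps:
$y{\left(c,U \right)} = -6$ ($y{\left(c,U \right)} = -6 + 0 = -6$)
$g{\left(t \right)} = 2 + \frac{1}{-4 + t}$ ($g{\left(t \right)} = 2 + \frac{1}{t - 4} = 2 + \frac{1}{-4 + t}$)
$86 + p{\left(g{\left(6 \right)},13 \right)} R{\left(y{\left(- \frac{2}{1},6 \right)} \right)} = 86 + \frac{-7 + 2 \cdot 6}{-4 + 6} \left(-6\right) = 86 + \frac{-7 + 12}{2} \left(-6\right) = 86 + \frac{1}{2} \cdot 5 \left(-6\right) = 86 + \frac{5}{2} \left(-6\right) = 86 - 15 = 71$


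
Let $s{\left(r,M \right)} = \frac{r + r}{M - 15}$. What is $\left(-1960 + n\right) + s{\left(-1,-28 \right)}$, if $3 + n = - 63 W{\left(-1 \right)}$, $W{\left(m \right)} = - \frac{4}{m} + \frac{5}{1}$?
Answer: $- \frac{108788}{43} \approx -2530.0$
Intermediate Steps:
$s{\left(r,M \right)} = \frac{2 r}{-15 + M}$
$W{\left(m \right)} = 5 - \frac{4}{m}$ ($W{\left(m \right)} = - \frac{4}{m} + 5 \cdot 1 = - \frac{4}{m} + 5 = 5 - \frac{4}{m}$)
$n = -570$ ($n = -3 - 63 \left(5 - \frac{4}{-1}\right) = -3 - 63 \left(5 - -4\right) = -3 - 63 \left(5 + 4\right) = -3 - 567 = -570$)
$\left(-1960 + n\right) + s{\left(-1,-28 \right)} = \left(-1960 - 570\right) + 2 \left(-1\right) \frac{1}{-15 - 28} = -2530 + 2 \left(-1\right) \frac{1}{-43} = -2530 + 2 \left(-1\right) \left(- \frac{1}{43}\right) = -2530 + \frac{2}{43} = - \frac{108788}{43}$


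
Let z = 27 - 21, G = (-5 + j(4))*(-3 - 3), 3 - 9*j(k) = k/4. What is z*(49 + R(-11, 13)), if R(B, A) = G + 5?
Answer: 496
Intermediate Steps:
j(k) = ⅓ - k/36 (j(k) = ⅓ - k/(9*4) = ⅓ - k/36)
G = 86/3 (G = (-5 + (⅓ - 1/36*4))*(-3 - 3) = (-5 + (⅓ - ⅑))*(-6) = (-5 + 2/9)*(-6) = -43/9*(-6) = 86/3 ≈ 28.667)
z = 6
R(B, A) = 101/3 (R(B, A) = 86/3 + 5 = 101/3)
z*(49 + R(-11, 13)) = 6*(49 + 101/3) = 6*(248/3) = 496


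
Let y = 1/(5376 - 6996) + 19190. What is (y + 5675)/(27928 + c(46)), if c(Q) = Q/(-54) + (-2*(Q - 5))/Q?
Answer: 926469877/1040499120 ≈ 0.89041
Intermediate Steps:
y = 31087799/1620 (y = 1/(-1620) + 19190 = -1/1620 + 19190 = 31087799/1620 ≈ 19190.)
c(Q) = -Q/54 + (10 - 2*Q)/Q (c(Q) = Q*(-1/54) + (-2*(-5 + Q))/Q = -Q/54 + (10 - 2*Q)/Q)
(y + 5675)/(27928 + c(46)) = (31087799/1620 + 5675)/(27928 + (-2 + 10/46 - 1/54*46)) = 40281299/(1620*(27928 + (-2 + 10*(1/46) - 23/27))) = 40281299/(1620*(27928 + (-2 + 5/23 - 23/27))) = 40281299/(1620*(27928 - 1636/621)) = 40281299/(1620*(17341652/621)) = (40281299/1620)*(621/17341652) = 926469877/1040499120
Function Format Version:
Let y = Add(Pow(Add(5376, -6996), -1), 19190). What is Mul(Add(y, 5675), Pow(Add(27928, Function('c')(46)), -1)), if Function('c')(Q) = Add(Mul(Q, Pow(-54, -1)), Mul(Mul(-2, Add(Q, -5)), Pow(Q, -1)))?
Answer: Rational(926469877, 1040499120) ≈ 0.89041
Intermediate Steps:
y = Rational(31087799, 1620) (y = Add(Pow(-1620, -1), 19190) = Add(Rational(-1, 1620), 19190) = Rational(31087799, 1620) ≈ 19190.)
Function('c')(Q) = Add(Mul(Rational(-1, 54), Q), Mul(Pow(Q, -1), Add(10, Mul(-2, Q)))) (Function('c')(Q) = Add(Mul(Q, Rational(-1, 54)), Mul(Mul(-2, Add(-5, Q)), Pow(Q, -1))) = Add(Mul(Rational(-1, 54), Q), Mul(Add(10, Mul(-2, Q)), Pow(Q, -1))) = Add(Mul(Rational(-1, 54), Q), Mul(Pow(Q, -1), Add(10, Mul(-2, Q)))))
Mul(Add(y, 5675), Pow(Add(27928, Function('c')(46)), -1)) = Mul(Add(Rational(31087799, 1620), 5675), Pow(Add(27928, Add(-2, Mul(10, Pow(46, -1)), Mul(Rational(-1, 54), 46))), -1)) = Mul(Rational(40281299, 1620), Pow(Add(27928, Add(-2, Mul(10, Rational(1, 46)), Rational(-23, 27))), -1)) = Mul(Rational(40281299, 1620), Pow(Add(27928, Add(-2, Rational(5, 23), Rational(-23, 27))), -1)) = Mul(Rational(40281299, 1620), Pow(Add(27928, Rational(-1636, 621)), -1)) = Mul(Rational(40281299, 1620), Pow(Rational(17341652, 621), -1)) = Mul(Rational(40281299, 1620), Rational(621, 17341652)) = Rational(926469877, 1040499120)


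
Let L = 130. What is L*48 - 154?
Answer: 6086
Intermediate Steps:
L*48 - 154 = 130*48 - 154 = 6240 - 154 = 6086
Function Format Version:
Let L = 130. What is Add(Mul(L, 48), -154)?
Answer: 6086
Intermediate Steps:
Add(Mul(L, 48), -154) = Add(Mul(130, 48), -154) = Add(6240, -154) = 6086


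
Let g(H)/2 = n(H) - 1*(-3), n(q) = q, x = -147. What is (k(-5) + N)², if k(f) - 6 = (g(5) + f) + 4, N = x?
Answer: 15876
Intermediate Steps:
N = -147
g(H) = 6 + 2*H (g(H) = 2*(H - 1*(-3)) = 2*(H + 3) = 2*(3 + H) = 6 + 2*H)
k(f) = 26 + f (k(f) = 6 + (((6 + 2*5) + f) + 4) = 6 + (((6 + 10) + f) + 4) = 6 + ((16 + f) + 4) = 6 + (20 + f) = 26 + f)
(k(-5) + N)² = ((26 - 5) - 147)² = (21 - 147)² = (-126)² = 15876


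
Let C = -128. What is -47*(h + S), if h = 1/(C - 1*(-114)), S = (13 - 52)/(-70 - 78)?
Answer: -9353/1036 ≈ -9.0280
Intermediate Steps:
S = 39/148 (S = -39/(-148) = -39*(-1/148) = 39/148 ≈ 0.26351)
h = -1/14 (h = 1/(-128 - 1*(-114)) = 1/(-128 + 114) = 1/(-14) = -1/14 ≈ -0.071429)
-47*(h + S) = -47*(-1/14 + 39/148) = -47*199/1036 = -9353/1036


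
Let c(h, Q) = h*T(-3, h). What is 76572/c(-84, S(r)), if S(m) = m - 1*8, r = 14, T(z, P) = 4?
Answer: -6381/28 ≈ -227.89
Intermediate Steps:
S(m) = -8 + m (S(m) = m - 8 = -8 + m)
c(h, Q) = 4*h (c(h, Q) = h*4 = 4*h)
76572/c(-84, S(r)) = 76572/((4*(-84))) = 76572/(-336) = 76572*(-1/336) = -6381/28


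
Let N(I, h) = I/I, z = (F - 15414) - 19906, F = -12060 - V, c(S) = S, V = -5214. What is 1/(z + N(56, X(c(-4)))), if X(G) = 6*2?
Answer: -1/42165 ≈ -2.3716e-5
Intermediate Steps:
F = -6846 (F = -12060 - 1*(-5214) = -12060 + 5214 = -6846)
X(G) = 12
z = -42166 (z = (-6846 - 15414) - 19906 = -22260 - 19906 = -42166)
N(I, h) = 1
1/(z + N(56, X(c(-4)))) = 1/(-42166 + 1) = 1/(-42165) = -1/42165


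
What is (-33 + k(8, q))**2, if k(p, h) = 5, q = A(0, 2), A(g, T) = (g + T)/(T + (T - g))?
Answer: 784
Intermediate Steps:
A(g, T) = (T + g)/(-g + 2*T)
q = 1/2 (q = (2 + 0)/(-1*0 + 2*2) = 2/(0 + 4) = 2/4 = (1/4)*2 = 1/2 ≈ 0.50000)
(-33 + k(8, q))**2 = (-33 + 5)**2 = (-28)**2 = 784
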